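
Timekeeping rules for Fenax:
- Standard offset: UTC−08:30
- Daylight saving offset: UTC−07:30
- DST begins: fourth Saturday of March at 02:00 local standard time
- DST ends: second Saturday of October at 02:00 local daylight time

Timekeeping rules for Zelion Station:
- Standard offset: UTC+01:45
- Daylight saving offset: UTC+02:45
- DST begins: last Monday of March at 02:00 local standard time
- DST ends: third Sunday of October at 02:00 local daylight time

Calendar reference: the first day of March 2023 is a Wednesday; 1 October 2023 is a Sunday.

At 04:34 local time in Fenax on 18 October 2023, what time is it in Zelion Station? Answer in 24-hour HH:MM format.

14:49

1 March 2023 is a Wednesday, so the first Saturday is March 4 and the fourth is March 25.
1 October 2023 is a Sunday, so the first Saturday is October 7 and the second is October 14.
18 October 2023 does not fall between 25 March and 14 October, so daylight saving is not in effect and Fenax is at UTC−08:30.
04:34 Fenax + 8h30m = 13:04 UTC.
1 March 2023 is a Wednesday, so Mondays fall on 6, 13, 20, 27; the last is March 27.
1 October 2023 is a Sunday, so the first Sunday is October 1 and the third is October 15.
At the standard offset (UTC+01:45), 13:04 UTC + 1h45m = 14:49 Zelion Station standard time.
Daylight saving runs 27 March – 15 October; the standard-time date in Zelion Station, 18 October 2023, is outside that window, so Zelion Station is on standard time at UTC+01:45.
13:04 UTC + 1h45m = 14:49 Zelion Station.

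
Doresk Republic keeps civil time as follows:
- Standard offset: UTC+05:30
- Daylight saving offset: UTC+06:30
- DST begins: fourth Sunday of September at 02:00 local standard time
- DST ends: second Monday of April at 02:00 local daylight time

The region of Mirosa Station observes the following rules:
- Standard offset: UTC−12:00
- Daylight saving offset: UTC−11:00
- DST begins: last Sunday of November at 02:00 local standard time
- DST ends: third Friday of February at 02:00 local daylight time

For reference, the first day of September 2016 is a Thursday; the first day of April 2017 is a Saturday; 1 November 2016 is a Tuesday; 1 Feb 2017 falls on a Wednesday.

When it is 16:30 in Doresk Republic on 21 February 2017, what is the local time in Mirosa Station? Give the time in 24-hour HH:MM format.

1 September 2016 is a Thursday, so the first Sunday is September 4 and the fourth is September 25.
1 April 2017 is a Saturday, so the first Monday is April 3 and the second is April 10.
Daylight saving runs 25 September 2016 – 10 April 2017; 21 February 2017 is inside that window, so Doresk Republic is at UTC+06:30.
16:30 Doresk Republic − 6h30m = 10:00 UTC.
1 November 2016 is a Tuesday, so Sundays fall on 6, 13, 20, 27; the last is November 27.
1 February 2017 is a Wednesday, so the first Friday is February 3 and the third is February 17.
At the standard offset (UTC−12:00), 10:00 UTC − 12h = 22:00 Mirosa Station standard time (rolling into the previous day, 20 February 2017).
The standard-time date in Mirosa Station, 20 February 2017, is outside the daylight-saving period (27 November 2016 – 17 February 2017), so Mirosa Station is on standard time, UTC−12:00.
10:00 UTC − 12h = 22:00 Mirosa Station (rolling into the previous day, 20 February 2017).

22:00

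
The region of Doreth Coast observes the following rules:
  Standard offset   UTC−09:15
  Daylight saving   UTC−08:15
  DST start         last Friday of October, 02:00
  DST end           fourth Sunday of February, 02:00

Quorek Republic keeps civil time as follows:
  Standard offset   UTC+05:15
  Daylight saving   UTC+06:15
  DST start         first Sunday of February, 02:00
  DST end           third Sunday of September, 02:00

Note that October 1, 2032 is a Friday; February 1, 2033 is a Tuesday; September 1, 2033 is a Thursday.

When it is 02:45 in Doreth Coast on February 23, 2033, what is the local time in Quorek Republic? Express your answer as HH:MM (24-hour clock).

1 October 2032 is a Friday, so Fridays fall on 1, 8, 15, 22, 29; the last is October 29.
1 February 2033 is a Tuesday, so the first Sunday is February 6 and the fourth is February 27.
Daylight saving runs 29 October 2032 – 27 February 2033; February 23, 2033 is inside that window, so Doreth Coast is at UTC−08:15.
02:45 Doreth Coast + 8h15m = 11:00 UTC.
1 February 2033 is a Tuesday, so the first Sunday is February 6.
1 September 2033 is a Thursday, so the first Sunday is September 4 and the third is September 18.
At the standard offset (UTC+05:15), 11:00 UTC + 5h15m = 16:15 Quorek Republic standard time.
The standard-time date in Quorek Republic, February 23, 2033, falls between 6 February and 18 September, so daylight saving is in effect and Quorek Republic is at UTC+06:15.
11:00 UTC + 6h15m = 17:15 Quorek Republic.

17:15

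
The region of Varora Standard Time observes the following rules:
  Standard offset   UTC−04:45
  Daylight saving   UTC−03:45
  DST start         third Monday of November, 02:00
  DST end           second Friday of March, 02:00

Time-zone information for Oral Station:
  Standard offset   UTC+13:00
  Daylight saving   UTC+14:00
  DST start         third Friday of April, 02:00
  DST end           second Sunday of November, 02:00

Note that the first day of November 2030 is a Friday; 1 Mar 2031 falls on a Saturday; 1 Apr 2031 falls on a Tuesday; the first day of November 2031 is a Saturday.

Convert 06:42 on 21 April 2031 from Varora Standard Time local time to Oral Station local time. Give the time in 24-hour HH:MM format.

1 November 2030 is a Friday, so the first Monday is November 4 and the third is November 18.
1 March 2031 is a Saturday, so the first Friday is March 7 and the second is March 14.
21 April 2031 is outside the daylight-saving period (18 November 2030 – 14 March 2031), so Varora Standard Time is on standard time, UTC−04:45.
06:42 Varora Standard Time + 4h45m = 11:27 UTC.
1 April 2031 is a Tuesday, so the first Friday is April 4 and the third is April 18.
1 November 2031 is a Saturday, so the first Sunday is November 2 and the second is November 9.
At the standard offset (UTC+13:00), 11:27 UTC + 13h = 00:27 Oral Station standard time (rolling into the next day, 22 April 2031).
The standard-time date in Oral Station, 22 April 2031, falls between 18 April and 9 November, so daylight saving is in effect and Oral Station is at UTC+14:00.
11:27 UTC + 14h = 01:27 Oral Station (rolling into the next day, 22 April 2031).

01:27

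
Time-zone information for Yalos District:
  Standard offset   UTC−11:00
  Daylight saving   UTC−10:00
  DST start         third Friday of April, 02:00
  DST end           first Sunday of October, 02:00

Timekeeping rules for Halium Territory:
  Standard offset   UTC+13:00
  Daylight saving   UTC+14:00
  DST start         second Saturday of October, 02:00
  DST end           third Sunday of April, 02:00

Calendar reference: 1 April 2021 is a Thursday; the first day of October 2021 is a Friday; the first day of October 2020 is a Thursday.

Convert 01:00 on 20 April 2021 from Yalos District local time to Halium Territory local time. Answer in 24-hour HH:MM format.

00:00

1 April 2021 is a Thursday, so the first Friday is April 2 and the third is April 16.
1 October 2021 is a Friday, so the first Sunday is October 3.
20 April 2021 lies within the daylight-saving period (16 April – 3 October), so Yalos District is on daylight time, UTC−10:00.
01:00 Yalos District + 10h = 11:00 UTC.
1 October 2020 is a Thursday, so the first Saturday is October 3 and the second is October 10.
1 April 2021 is a Thursday, so the first Sunday is April 4 and the third is April 18.
At the standard offset (UTC+13:00), 11:00 UTC + 13h = 00:00 Halium Territory standard time (rolling into the next day, 21 April 2021).
Daylight saving runs 10 October 2020 – 18 April 2021; the standard-time date in Halium Territory, 21 April 2021, is outside that window, so Halium Territory is on standard time at UTC+13:00.
11:00 UTC + 13h = 00:00 Halium Territory (rolling into the next day, 21 April 2021).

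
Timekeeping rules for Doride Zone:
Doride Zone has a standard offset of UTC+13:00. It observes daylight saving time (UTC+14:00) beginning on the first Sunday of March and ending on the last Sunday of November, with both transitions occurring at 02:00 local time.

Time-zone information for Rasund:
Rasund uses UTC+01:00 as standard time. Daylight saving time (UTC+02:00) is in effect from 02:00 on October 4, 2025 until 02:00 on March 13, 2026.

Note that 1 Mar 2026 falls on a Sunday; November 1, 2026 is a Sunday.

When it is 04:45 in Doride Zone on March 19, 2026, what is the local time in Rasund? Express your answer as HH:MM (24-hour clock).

1 March 2026 is a Sunday, so the first Sunday is March 1.
1 November 2026 is a Sunday, so Sundays fall on 1, 8, 15, 22, 29; the last is November 29.
Daylight saving runs 1 March – 29 November; March 19, 2026 is inside that window, so Doride Zone is at UTC+14:00.
04:45 Doride Zone − 14h = 14:45 UTC (rolling into the previous day, 18 March 2026).
At the standard offset (UTC+01:00), 14:45 UTC + 1h = 15:45 Rasund standard time.
The standard-time date in Rasund, March 18, 2026, is outside the daylight-saving period (4 October 2025 – 13 March 2026), so Rasund is on standard time, UTC+01:00.
14:45 UTC + 1h = 15:45 Rasund.

15:45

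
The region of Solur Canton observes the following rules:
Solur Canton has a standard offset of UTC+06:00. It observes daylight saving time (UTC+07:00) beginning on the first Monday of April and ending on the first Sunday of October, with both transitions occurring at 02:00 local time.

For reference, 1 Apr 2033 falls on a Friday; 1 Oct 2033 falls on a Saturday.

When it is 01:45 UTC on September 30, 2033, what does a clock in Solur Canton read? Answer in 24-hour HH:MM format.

1 April 2033 is a Friday, so the first Monday is April 4.
1 October 2033 is a Saturday, so the first Sunday is October 2.
At the standard offset (UTC+06:00), 01:45 UTC + 6h = 07:45 Solur Canton standard time.
Daylight saving runs 4 April – 2 October; the standard-time date in Solur Canton, September 30, 2033, is inside that window, so Solur Canton is at UTC+07:00.
01:45 UTC + 7h = 08:45 local.

08:45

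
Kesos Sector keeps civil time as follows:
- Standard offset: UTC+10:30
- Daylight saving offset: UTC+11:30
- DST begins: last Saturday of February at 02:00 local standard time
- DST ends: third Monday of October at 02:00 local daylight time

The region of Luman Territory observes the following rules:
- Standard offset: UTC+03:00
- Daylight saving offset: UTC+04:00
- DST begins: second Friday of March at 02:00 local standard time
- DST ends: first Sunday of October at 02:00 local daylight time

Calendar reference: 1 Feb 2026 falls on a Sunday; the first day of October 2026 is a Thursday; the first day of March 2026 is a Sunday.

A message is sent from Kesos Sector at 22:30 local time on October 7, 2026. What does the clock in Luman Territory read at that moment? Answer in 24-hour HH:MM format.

1 February 2026 is a Sunday, so Saturdays fall on 7, 14, 21, 28; the last is February 28.
1 October 2026 is a Thursday, so the first Monday is October 5 and the third is October 19.
Daylight saving runs 28 February – 19 October; October 7, 2026 is inside that window, so Kesos Sector is at UTC+11:30.
22:30 Kesos Sector − 11h30m = 11:00 UTC.
1 March 2026 is a Sunday, so the first Friday is March 6 and the second is March 13.
1 October 2026 is a Thursday, so the first Sunday is October 4.
At the standard offset (UTC+03:00), 11:00 UTC + 3h = 14:00 Luman Territory standard time.
The standard-time date in Luman Territory, October 7, 2026, does not fall between 13 March and 4 October, so daylight saving is not in effect and Luman Territory is at UTC+03:00.
11:00 UTC + 3h = 14:00 Luman Territory.

14:00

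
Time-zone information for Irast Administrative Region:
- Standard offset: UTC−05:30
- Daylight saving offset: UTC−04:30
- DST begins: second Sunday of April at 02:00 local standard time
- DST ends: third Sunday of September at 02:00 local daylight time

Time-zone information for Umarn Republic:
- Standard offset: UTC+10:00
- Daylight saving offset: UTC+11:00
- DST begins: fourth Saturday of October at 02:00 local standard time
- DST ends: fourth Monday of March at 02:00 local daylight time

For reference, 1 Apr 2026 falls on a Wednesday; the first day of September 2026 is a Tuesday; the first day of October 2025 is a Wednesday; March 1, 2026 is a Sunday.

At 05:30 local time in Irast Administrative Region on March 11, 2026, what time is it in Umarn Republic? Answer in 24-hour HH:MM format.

22:00

1 April 2026 is a Wednesday, so the first Sunday is April 5 and the second is April 12.
1 September 2026 is a Tuesday, so the first Sunday is September 6 and the third is September 20.
Daylight saving runs 12 April – 20 September; March 11, 2026 is outside that window, so Irast Administrative Region is on standard time at UTC−05:30.
05:30 Irast Administrative Region + 5h30m = 11:00 UTC.
1 October 2025 is a Wednesday, so the first Saturday is October 4 and the fourth is October 25.
1 March 2026 is a Sunday, so the first Monday is March 2 and the fourth is March 23.
At the standard offset (UTC+10:00), 11:00 UTC + 10h = 21:00 Umarn Republic standard time.
Daylight saving runs 25 October 2025 – 23 March 2026; the standard-time date in Umarn Republic, March 11, 2026, is inside that window, so Umarn Republic is at UTC+11:00.
11:00 UTC + 11h = 22:00 Umarn Republic.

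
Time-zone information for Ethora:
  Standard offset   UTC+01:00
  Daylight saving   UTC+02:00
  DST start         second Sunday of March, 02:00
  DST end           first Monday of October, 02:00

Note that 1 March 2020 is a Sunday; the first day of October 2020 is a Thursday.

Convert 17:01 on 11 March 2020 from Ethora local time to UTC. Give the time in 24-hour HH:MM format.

1 March 2020 is a Sunday, so the first Sunday is March 1 and the second is March 8.
1 October 2020 is a Thursday, so the first Monday is October 5.
11 March 2020 lies within the daylight-saving period (8 March – 5 October), so Ethora is on daylight time, UTC+02:00.
17:01 local − 2h = 15:01 UTC.

15:01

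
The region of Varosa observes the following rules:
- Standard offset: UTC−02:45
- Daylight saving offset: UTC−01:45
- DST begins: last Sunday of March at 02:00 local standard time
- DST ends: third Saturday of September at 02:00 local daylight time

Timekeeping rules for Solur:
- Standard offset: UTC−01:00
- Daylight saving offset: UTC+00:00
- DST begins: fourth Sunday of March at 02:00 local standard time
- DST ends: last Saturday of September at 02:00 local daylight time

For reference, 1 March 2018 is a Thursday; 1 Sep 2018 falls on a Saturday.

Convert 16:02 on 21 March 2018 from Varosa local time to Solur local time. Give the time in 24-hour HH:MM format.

1 March 2018 is a Thursday, so Sundays fall on 4, 11, 18, 25; the last is March 25.
1 September 2018 is a Saturday, so the first Saturday is September 1 and the third is September 15.
21 March 2018 is outside the daylight-saving period (25 March – 15 September), so Varosa is on standard time, UTC−02:45.
16:02 Varosa + 2h45m = 18:47 UTC.
1 March 2018 is a Thursday, so the first Sunday is March 4 and the fourth is March 25.
1 September 2018 is a Saturday, so Saturdays fall on 1, 8, 15, 22, 29; the last is September 29.
At the standard offset (UTC−01:00), 18:47 UTC − 1h = 17:47 Solur standard time.
The standard-time date in Solur, 21 March 2018, is outside the daylight-saving period (25 March – 29 September), so Solur is on standard time, UTC−01:00.
18:47 UTC − 1h = 17:47 Solur.

17:47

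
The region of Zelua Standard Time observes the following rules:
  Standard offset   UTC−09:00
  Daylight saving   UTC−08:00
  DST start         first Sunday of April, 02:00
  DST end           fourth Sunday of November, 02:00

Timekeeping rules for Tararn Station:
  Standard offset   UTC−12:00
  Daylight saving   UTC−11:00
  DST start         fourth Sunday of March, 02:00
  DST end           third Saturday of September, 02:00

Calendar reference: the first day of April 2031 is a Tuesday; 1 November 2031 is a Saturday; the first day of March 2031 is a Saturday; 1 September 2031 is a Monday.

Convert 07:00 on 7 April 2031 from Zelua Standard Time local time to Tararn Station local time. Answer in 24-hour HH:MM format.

1 April 2031 is a Tuesday, so the first Sunday is April 6.
1 November 2031 is a Saturday, so the first Sunday is November 2 and the fourth is November 23.
Daylight saving runs 6 April – 23 November; 7 April 2031 is inside that window, so Zelua Standard Time is at UTC−08:00.
07:00 Zelua Standard Time + 8h = 15:00 UTC.
1 March 2031 is a Saturday, so the first Sunday is March 2 and the fourth is March 23.
1 September 2031 is a Monday, so the first Saturday is September 6 and the third is September 20.
At the standard offset (UTC−12:00), 15:00 UTC − 12h = 03:00 Tararn Station standard time.
The standard-time date in Tararn Station, 7 April 2031, lies within the daylight-saving period (23 March – 20 September), so Tararn Station is on daylight time, UTC−11:00.
15:00 UTC − 11h = 04:00 Tararn Station.

04:00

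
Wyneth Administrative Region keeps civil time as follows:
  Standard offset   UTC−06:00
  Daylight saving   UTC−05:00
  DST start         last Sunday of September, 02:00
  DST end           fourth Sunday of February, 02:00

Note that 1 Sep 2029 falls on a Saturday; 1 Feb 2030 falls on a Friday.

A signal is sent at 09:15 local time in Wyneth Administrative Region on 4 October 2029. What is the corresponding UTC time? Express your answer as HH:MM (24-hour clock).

1 September 2029 is a Saturday, so Sundays fall on 2, 9, 16, 23, 30; the last is September 30.
1 February 2030 is a Friday, so the first Sunday is February 3 and the fourth is February 24.
4 October 2029 falls between 30 September 2029 and 24 February 2030, so daylight saving is in effect and Wyneth Administrative Region is at UTC−05:00.
09:15 local + 5h = 14:15 UTC.

14:15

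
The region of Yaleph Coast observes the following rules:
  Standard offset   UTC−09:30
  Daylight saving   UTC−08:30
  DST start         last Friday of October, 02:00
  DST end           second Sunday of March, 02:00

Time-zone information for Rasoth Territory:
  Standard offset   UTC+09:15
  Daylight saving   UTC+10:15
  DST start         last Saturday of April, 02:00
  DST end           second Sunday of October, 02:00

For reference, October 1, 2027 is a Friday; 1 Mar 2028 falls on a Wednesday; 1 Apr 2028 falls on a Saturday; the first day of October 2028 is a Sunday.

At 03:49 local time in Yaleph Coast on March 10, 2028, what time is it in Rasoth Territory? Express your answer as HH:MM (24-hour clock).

21:34

1 October 2027 is a Friday, so Fridays fall on 1, 8, 15, 22, 29; the last is October 29.
1 March 2028 is a Wednesday, so the first Sunday is March 5 and the second is March 12.
Daylight saving runs 29 October 2027 – 12 March 2028; March 10, 2028 is inside that window, so Yaleph Coast is at UTC−08:30.
03:49 Yaleph Coast + 8h30m = 12:19 UTC.
1 April 2028 is a Saturday, so Saturdays fall on 1, 8, 15, 22, 29; the last is April 29.
1 October 2028 is a Sunday, so the first Sunday is October 1 and the second is October 8.
At the standard offset (UTC+09:15), 12:19 UTC + 9h15m = 21:34 Rasoth Territory standard time.
The standard-time date in Rasoth Territory, March 10, 2028, does not fall between 29 April and 8 October, so daylight saving is not in effect and Rasoth Territory is at UTC+09:15.
12:19 UTC + 9h15m = 21:34 Rasoth Territory.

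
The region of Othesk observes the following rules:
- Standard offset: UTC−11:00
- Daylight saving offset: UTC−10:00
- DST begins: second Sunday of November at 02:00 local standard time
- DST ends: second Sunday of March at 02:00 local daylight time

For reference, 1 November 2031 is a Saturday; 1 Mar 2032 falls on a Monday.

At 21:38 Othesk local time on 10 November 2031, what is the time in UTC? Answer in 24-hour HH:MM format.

07:38

1 November 2031 is a Saturday, so the first Sunday is November 2 and the second is November 9.
1 March 2032 is a Monday, so the first Sunday is March 7 and the second is March 14.
10 November 2031 falls between 9 November 2031 and 14 March 2032, so daylight saving is in effect and Othesk is at UTC−10:00.
21:38 local + 10h = 07:38 UTC (rolling into the next day, 11 November 2031).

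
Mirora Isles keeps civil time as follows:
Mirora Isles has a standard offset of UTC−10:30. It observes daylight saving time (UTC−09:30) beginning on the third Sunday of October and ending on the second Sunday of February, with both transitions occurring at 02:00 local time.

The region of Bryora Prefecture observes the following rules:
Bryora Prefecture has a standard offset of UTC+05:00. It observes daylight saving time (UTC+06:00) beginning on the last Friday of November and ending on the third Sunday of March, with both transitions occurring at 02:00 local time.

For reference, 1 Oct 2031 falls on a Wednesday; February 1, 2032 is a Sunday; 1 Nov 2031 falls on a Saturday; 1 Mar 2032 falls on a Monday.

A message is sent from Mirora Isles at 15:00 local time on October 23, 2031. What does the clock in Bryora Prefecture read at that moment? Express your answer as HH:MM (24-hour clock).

05:30

1 October 2031 is a Wednesday, so the first Sunday is October 5 and the third is October 19.
1 February 2032 is a Sunday, so the first Sunday is February 1 and the second is February 8.
October 23, 2031 lies within the daylight-saving period (19 October 2031 – 8 February 2032), so Mirora Isles is on daylight time, UTC−09:30.
15:00 Mirora Isles + 9h30m = 00:30 UTC (rolling into the next day, 24 October 2031).
1 November 2031 is a Saturday, so Fridays fall on 7, 14, 21, 28; the last is November 28.
1 March 2032 is a Monday, so the first Sunday is March 7 and the third is March 21.
At the standard offset (UTC+05:00), 00:30 UTC + 5h = 05:30 Bryora Prefecture standard time.
The standard-time date in Bryora Prefecture, October 24, 2031, does not fall between 28 November 2031 and 21 March 2032, so daylight saving is not in effect and Bryora Prefecture is at UTC+05:00.
00:30 UTC + 5h = 05:30 Bryora Prefecture.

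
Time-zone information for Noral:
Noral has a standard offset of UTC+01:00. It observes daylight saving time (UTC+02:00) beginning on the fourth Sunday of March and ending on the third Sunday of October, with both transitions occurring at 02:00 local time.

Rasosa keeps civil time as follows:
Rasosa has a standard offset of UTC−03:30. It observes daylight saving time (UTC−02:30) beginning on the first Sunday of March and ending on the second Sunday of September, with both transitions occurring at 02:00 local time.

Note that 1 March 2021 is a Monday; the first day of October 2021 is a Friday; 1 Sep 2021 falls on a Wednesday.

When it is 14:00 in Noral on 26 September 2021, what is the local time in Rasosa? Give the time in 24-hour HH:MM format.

1 March 2021 is a Monday, so the first Sunday is March 7 and the fourth is March 28.
1 October 2021 is a Friday, so the first Sunday is October 3 and the third is October 17.
26 September 2021 falls between 28 March and 17 October, so daylight saving is in effect and Noral is at UTC+02:00.
14:00 Noral − 2h = 12:00 UTC.
1 March 2021 is a Monday, so the first Sunday is March 7.
1 September 2021 is a Wednesday, so the first Sunday is September 5 and the second is September 12.
At the standard offset (UTC−03:30), 12:00 UTC − 3h30m = 08:30 Rasosa standard time.
The standard-time date in Rasosa, 26 September 2021, is outside the daylight-saving period (7 March – 12 September), so Rasosa is on standard time, UTC−03:30.
12:00 UTC − 3h30m = 08:30 Rasosa.

08:30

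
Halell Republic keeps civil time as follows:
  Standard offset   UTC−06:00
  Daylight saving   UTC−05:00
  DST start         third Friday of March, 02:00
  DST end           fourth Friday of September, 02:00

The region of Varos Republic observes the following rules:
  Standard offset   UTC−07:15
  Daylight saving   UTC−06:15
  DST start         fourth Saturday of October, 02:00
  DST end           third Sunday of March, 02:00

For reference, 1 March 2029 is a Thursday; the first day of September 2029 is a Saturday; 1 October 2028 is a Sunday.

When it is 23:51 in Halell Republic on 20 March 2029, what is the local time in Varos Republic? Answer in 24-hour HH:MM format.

21:36

1 March 2029 is a Thursday, so the first Friday is March 2 and the third is March 16.
1 September 2029 is a Saturday, so the first Friday is September 7 and the fourth is September 28.
20 March 2029 lies within the daylight-saving period (16 March – 28 September), so Halell Republic is on daylight time, UTC−05:00.
23:51 Halell Republic + 5h = 04:51 UTC (rolling into the next day, 21 March 2029).
1 October 2028 is a Sunday, so the first Saturday is October 7 and the fourth is October 28.
1 March 2029 is a Thursday, so the first Sunday is March 4 and the third is March 18.
At the standard offset (UTC−07:15), 04:51 UTC − 7h15m = 21:36 Varos Republic standard time (rolling into the previous day, 20 March 2029).
Daylight saving runs 28 October 2028 – 18 March 2029; the standard-time date in Varos Republic, 20 March 2029, is outside that window, so Varos Republic is on standard time at UTC−07:15.
04:51 UTC − 7h15m = 21:36 Varos Republic (rolling into the previous day, 20 March 2029).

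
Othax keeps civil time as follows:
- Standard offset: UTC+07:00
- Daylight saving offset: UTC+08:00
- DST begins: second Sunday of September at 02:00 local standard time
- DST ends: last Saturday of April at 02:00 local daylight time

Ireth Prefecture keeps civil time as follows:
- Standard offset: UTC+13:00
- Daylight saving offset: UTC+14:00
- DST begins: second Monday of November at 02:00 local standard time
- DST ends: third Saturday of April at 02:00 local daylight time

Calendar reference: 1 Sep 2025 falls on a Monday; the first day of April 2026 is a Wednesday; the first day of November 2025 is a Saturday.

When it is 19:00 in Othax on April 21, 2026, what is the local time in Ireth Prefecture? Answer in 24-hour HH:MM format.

1 September 2025 is a Monday, so the first Sunday is September 7 and the second is September 14.
1 April 2026 is a Wednesday, so Saturdays fall on 4, 11, 18, 25; the last is April 25.
April 21, 2026 falls between 14 September 2025 and 25 April 2026, so daylight saving is in effect and Othax is at UTC+08:00.
19:00 Othax − 8h = 11:00 UTC.
1 November 2025 is a Saturday, so the first Monday is November 3 and the second is November 10.
1 April 2026 is a Wednesday, so the first Saturday is April 4 and the third is April 18.
At the standard offset (UTC+13:00), 11:00 UTC + 13h = 00:00 Ireth Prefecture standard time (rolling into the next day, 22 April 2026).
Daylight saving runs 10 November 2025 – 18 April 2026; the standard-time date in Ireth Prefecture, April 22, 2026, is outside that window, so Ireth Prefecture is on standard time at UTC+13:00.
11:00 UTC + 13h = 00:00 Ireth Prefecture (rolling into the next day, 22 April 2026).

00:00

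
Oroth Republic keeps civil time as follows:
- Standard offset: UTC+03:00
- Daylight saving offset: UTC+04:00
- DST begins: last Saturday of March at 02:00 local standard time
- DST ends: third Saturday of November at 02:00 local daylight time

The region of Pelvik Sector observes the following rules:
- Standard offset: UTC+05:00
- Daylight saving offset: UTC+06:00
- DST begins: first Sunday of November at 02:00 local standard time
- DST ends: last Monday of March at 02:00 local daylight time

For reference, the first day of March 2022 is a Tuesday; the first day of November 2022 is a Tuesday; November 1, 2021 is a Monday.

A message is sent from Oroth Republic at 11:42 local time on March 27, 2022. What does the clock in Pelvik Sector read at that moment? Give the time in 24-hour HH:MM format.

13:42

1 March 2022 is a Tuesday, so Saturdays fall on 5, 12, 19, 26; the last is March 26.
1 November 2022 is a Tuesday, so the first Saturday is November 5 and the third is November 19.
March 27, 2022 lies within the daylight-saving period (26 March – 19 November), so Oroth Republic is on daylight time, UTC+04:00.
11:42 Oroth Republic − 4h = 07:42 UTC.
1 November 2021 is a Monday, so the first Sunday is November 7.
1 March 2022 is a Tuesday, so Mondays fall on 7, 14, 21, 28; the last is March 28.
At the standard offset (UTC+05:00), 07:42 UTC + 5h = 12:42 Pelvik Sector standard time.
Daylight saving runs 7 November 2021 – 28 March 2022; the standard-time date in Pelvik Sector, March 27, 2022, is inside that window, so Pelvik Sector is at UTC+06:00.
07:42 UTC + 6h = 13:42 Pelvik Sector.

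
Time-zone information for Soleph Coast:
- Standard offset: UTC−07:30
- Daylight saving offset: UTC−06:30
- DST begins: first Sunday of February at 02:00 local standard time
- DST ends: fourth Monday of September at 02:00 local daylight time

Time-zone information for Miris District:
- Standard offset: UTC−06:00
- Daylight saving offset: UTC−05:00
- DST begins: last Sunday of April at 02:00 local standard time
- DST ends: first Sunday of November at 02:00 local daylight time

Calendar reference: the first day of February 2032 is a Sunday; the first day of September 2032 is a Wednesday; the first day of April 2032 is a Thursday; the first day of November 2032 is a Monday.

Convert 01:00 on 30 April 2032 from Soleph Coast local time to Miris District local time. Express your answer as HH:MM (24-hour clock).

1 February 2032 is a Sunday, so the first Sunday is February 1.
1 September 2032 is a Wednesday, so the first Monday is September 6 and the fourth is September 27.
30 April 2032 falls between 1 February and 27 September, so daylight saving is in effect and Soleph Coast is at UTC−06:30.
01:00 Soleph Coast + 6h30m = 07:30 UTC.
1 April 2032 is a Thursday, so Sundays fall on 4, 11, 18, 25; the last is April 25.
1 November 2032 is a Monday, so the first Sunday is November 7.
At the standard offset (UTC−06:00), 07:30 UTC − 6h = 01:30 Miris District standard time.
The standard-time date in Miris District, 30 April 2032, lies within the daylight-saving period (25 April – 7 November), so Miris District is on daylight time, UTC−05:00.
07:30 UTC − 5h = 02:30 Miris District.

02:30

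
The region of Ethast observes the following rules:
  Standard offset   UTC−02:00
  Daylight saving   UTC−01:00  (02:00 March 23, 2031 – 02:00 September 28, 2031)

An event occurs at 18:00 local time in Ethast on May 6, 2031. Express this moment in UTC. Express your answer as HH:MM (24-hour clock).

May 6, 2031 lies within the daylight-saving period (23 March – 28 September), so Ethast is on daylight time, UTC−01:00.
18:00 local + 1h = 19:00 UTC.

19:00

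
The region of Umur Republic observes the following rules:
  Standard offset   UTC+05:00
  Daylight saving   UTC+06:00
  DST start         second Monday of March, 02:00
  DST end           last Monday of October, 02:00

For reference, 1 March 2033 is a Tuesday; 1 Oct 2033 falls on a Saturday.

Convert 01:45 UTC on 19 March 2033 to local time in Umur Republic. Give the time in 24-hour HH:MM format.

07:45

1 March 2033 is a Tuesday, so the first Monday is March 7 and the second is March 14.
1 October 2033 is a Saturday, so Mondays fall on 3, 10, 17, 24, 31; the last is October 31.
At the standard offset (UTC+05:00), 01:45 UTC + 5h = 06:45 Umur Republic standard time.
The standard-time date in Umur Republic, 19 March 2033, lies within the daylight-saving period (14 March – 31 October), so Umur Republic is on daylight time, UTC+06:00.
01:45 UTC + 6h = 07:45 local.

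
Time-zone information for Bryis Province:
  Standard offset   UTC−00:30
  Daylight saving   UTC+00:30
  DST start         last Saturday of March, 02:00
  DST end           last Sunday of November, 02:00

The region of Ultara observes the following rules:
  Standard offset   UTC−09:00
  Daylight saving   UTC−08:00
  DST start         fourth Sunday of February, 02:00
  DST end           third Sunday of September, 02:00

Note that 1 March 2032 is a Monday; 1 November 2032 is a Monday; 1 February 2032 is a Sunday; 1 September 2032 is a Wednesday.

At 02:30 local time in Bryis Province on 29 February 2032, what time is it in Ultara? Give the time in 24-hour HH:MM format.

1 March 2032 is a Monday, so Saturdays fall on 6, 13, 20, 27; the last is March 27.
1 November 2032 is a Monday, so Sundays fall on 7, 14, 21, 28; the last is November 28.
29 February 2032 is outside the daylight-saving period (27 March – 28 November), so Bryis Province is on standard time, UTC−00:30.
02:30 Bryis Province + 0h30m = 03:00 UTC.
1 February 2032 is a Sunday, so the first Sunday is February 1 and the fourth is February 22.
1 September 2032 is a Wednesday, so the first Sunday is September 5 and the third is September 19.
At the standard offset (UTC−09:00), 03:00 UTC − 9h = 18:00 Ultara standard time (rolling into the previous day, 28 February 2032).
The standard-time date in Ultara, 28 February 2032, falls between 22 February and 19 September, so daylight saving is in effect and Ultara is at UTC−08:00.
03:00 UTC − 8h = 19:00 Ultara (rolling into the previous day, 28 February 2032).

19:00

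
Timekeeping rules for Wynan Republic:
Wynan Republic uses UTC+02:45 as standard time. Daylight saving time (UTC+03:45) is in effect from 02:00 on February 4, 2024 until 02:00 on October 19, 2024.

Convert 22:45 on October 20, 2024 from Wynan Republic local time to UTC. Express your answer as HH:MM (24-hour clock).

October 20, 2024 is outside the daylight-saving period (4 February – 19 October), so Wynan Republic is on standard time, UTC+02:45.
22:45 local − 2h45m = 20:00 UTC.

20:00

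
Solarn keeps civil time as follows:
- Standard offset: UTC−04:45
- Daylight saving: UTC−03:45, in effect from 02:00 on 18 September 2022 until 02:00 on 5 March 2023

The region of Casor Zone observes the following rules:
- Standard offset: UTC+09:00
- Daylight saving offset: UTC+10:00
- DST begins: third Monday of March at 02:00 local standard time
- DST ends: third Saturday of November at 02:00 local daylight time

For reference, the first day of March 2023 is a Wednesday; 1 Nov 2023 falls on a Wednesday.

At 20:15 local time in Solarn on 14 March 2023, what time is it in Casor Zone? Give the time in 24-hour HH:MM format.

10:00

14 March 2023 does not fall between 18 September 2022 and 5 March 2023, so daylight saving is not in effect and Solarn is at UTC−04:45.
20:15 Solarn + 4h45m = 01:00 UTC (rolling into the next day, 15 March 2023).
1 March 2023 is a Wednesday, so the first Monday is March 6 and the third is March 20.
1 November 2023 is a Wednesday, so the first Saturday is November 4 and the third is November 18.
At the standard offset (UTC+09:00), 01:00 UTC + 9h = 10:00 Casor Zone standard time.
The standard-time date in Casor Zone, 15 March 2023, is outside the daylight-saving period (20 March – 18 November), so Casor Zone is on standard time, UTC+09:00.
01:00 UTC + 9h = 10:00 Casor Zone.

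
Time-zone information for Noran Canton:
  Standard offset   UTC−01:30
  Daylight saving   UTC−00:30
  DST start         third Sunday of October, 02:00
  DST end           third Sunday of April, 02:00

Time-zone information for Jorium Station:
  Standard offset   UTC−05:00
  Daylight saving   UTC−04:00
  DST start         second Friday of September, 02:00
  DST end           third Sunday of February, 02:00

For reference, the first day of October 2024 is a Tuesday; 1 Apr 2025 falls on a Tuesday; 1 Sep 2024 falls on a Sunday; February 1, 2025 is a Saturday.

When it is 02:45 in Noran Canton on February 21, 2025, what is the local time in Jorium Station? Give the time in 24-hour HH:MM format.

22:15

1 October 2024 is a Tuesday, so the first Sunday is October 6 and the third is October 20.
1 April 2025 is a Tuesday, so the first Sunday is April 6 and the third is April 20.
Daylight saving runs 20 October 2024 – 20 April 2025; February 21, 2025 is inside that window, so Noran Canton is at UTC−00:30.
02:45 Noran Canton + 0h30m = 03:15 UTC.
1 September 2024 is a Sunday, so the first Friday is September 6 and the second is September 13.
1 February 2025 is a Saturday, so the first Sunday is February 2 and the third is February 16.
At the standard offset (UTC−05:00), 03:15 UTC − 5h = 22:15 Jorium Station standard time (rolling into the previous day, 20 February 2025).
The standard-time date in Jorium Station, February 20, 2025, is outside the daylight-saving period (13 September 2024 – 16 February 2025), so Jorium Station is on standard time, UTC−05:00.
03:15 UTC − 5h = 22:15 Jorium Station (rolling into the previous day, 20 February 2025).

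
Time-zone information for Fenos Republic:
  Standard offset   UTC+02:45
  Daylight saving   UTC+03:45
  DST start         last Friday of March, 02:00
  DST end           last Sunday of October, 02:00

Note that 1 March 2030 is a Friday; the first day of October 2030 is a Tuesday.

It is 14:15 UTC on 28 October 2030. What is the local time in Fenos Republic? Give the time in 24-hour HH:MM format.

17:00

1 March 2030 is a Friday, so Fridays fall on 1, 8, 15, 22, 29; the last is March 29.
1 October 2030 is a Tuesday, so Sundays fall on 6, 13, 20, 27; the last is October 27.
At the standard offset (UTC+02:45), 14:15 UTC + 2h45m = 17:00 Fenos Republic standard time.
The standard-time date in Fenos Republic, 28 October 2030, does not fall between 29 March and 27 October, so daylight saving is not in effect and Fenos Republic is at UTC+02:45.
14:15 UTC + 2h45m = 17:00 local.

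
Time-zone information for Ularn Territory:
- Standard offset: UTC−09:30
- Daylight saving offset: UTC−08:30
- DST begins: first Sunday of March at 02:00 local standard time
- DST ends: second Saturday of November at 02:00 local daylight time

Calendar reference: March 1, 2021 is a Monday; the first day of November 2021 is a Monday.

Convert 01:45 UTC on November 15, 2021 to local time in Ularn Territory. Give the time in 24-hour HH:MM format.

1 March 2021 is a Monday, so the first Sunday is March 7.
1 November 2021 is a Monday, so the first Saturday is November 6 and the second is November 13.
At the standard offset (UTC−09:30), 01:45 UTC − 9h30m = 16:15 Ularn Territory standard time (rolling into the previous day, 14 November 2021).
The standard-time date in Ularn Territory, November 14, 2021, is outside the daylight-saving period (7 March – 13 November), so Ularn Territory is on standard time, UTC−09:30.
01:45 UTC − 9h30m = 16:15 local (rolling into the previous day, 14 November 2021).

16:15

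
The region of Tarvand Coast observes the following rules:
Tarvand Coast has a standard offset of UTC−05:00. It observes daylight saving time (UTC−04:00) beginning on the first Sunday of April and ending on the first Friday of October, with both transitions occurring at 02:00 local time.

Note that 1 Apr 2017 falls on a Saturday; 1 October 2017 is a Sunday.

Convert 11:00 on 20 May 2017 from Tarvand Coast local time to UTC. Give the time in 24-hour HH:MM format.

15:00

1 April 2017 is a Saturday, so the first Sunday is April 2.
1 October 2017 is a Sunday, so the first Friday is October 6.
20 May 2017 falls between 2 April and 6 October, so daylight saving is in effect and Tarvand Coast is at UTC−04:00.
11:00 local + 4h = 15:00 UTC.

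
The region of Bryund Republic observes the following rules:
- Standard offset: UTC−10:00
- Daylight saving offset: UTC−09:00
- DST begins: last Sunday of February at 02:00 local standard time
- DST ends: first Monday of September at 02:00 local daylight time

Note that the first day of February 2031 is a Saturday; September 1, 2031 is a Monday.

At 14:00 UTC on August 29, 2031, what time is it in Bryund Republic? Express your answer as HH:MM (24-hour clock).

05:00

1 February 2031 is a Saturday, so Sundays fall on 2, 9, 16, 23; the last is February 23.
1 September 2031 is a Monday, so the first Monday is September 1.
At the standard offset (UTC−10:00), 14:00 UTC − 10h = 04:00 Bryund Republic standard time.
The standard-time date in Bryund Republic, August 29, 2031, lies within the daylight-saving period (23 February – 1 September), so Bryund Republic is on daylight time, UTC−09:00.
14:00 UTC − 9h = 05:00 local.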